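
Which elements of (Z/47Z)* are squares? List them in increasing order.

1,2,3,4,6,7,8,9,12,14,16,17,18,21,24,25,27,28,32,34,36,37,42

Square k = 1,…,23 (k and 47−k give the same square):
1²=1, 2²=4, 3²=9, 4²=16, 5²=25, 6²=36, 7²≡2, 8²≡17, 9²≡34, 10²≡6, 11²≡27, 12²≡3, 13²≡28, 14²≡8, 15²≡37, 16²≡21, 17²≡7, 18²≡42, 19²≡32, 20²≡24, 21²≡18, 22²≡14, 23²≡12 (mod 47).
So the quadratic residues mod 47 are {1, 2, 3, 4, 6, 7, 8, 9, 12, 14, 16, 17, 18, 21, 24, 25, 27, 28, 32, 34, 36, 37, 42}.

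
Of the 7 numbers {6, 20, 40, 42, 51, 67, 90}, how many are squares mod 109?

(6/109) = -1 → non-residue.
(20/109) = +1 → QR.
(40/109) = -1 → non-residue.
(42/109) = -1 → non-residue.
(51/109) = -1 → non-residue.
(67/109) = -1 → non-residue.
(90/109) = -1 → non-residue.
Total quadratic residues among the 7: 1.

1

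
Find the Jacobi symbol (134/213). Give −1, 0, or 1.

1

Pull out 2: since 213 ≡ 5 (mod 8), (2/213) = -1.
Reciprocity: 67 ≡ 3 and 213 ≡ 1 (mod 4), so (67/213) = +(213/67).
Reduce top mod 67: now compute (12/67).
Pull out 2^2: since 67 ≡ 3 (mod 8), (2/67) = -1, so (2/67)^2 = +1.
Reciprocity: 3 ≡ 3 and 67 ≡ 3 (mod 4), so (3/67) = −(67/3).
Reduce top mod 3: now compute (1/3).
Reached (1/3) = 1. Collecting the sign flips along the way, the symbol is +1.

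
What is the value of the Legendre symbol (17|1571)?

Reciprocity: 17 ≡ 1 and 1571 ≡ 3 (mod 4), so (17/1571) = +(1571/17).
Reduce top mod 17: now compute (7/17).
Reciprocity: 7 ≡ 3 and 17 ≡ 1 (mod 4), so (7/17) = +(17/7).
Reduce top mod 7: now compute (3/7).
Reciprocity: 3 ≡ 3 and 7 ≡ 3 (mod 4), so (3/7) = −(7/3).
Reduce top mod 3: now compute (1/3).
Reached (1/3) = 1. Collecting the sign flips along the way, the symbol is -1.

-1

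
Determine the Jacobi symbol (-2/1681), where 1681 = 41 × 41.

1

First reduce: -2 ≡ 1679 (mod 1681).
Reciprocity: 1679 ≡ 3 and 1681 ≡ 1 (mod 4), so (1679/1681) = +(1681/1679).
Reduce top mod 1679: now compute (2/1679).
Pull out 2: since 1679 ≡ 7 (mod 8), (2/1679) = +1.
Reached (1/1679) = 1. Collecting the sign flips along the way, the symbol is +1.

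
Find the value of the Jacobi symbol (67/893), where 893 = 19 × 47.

Reciprocity: 67 ≡ 3 and 893 ≡ 1 (mod 4), so (67/893) = +(893/67).
Reduce top mod 67: now compute (22/67).
Pull out 2: since 67 ≡ 3 (mod 8), (2/67) = -1.
Reciprocity: 11 ≡ 3 and 67 ≡ 3 (mod 4), so (11/67) = −(67/11).
Reduce top mod 11: now compute (1/11).
Reached (1/11) = 1. Collecting the sign flips along the way, the symbol is +1.

1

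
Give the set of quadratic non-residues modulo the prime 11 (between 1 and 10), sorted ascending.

2, 6, 7, 8, 10

Square k = 1,…,5 (k and 11−k give the same square):
1²=1, 2²=4, 3²=9, 4²≡5, 5²≡3 (mod 11).
The residues are {1, 3, 4, 5, 9}; the non-residues are the remaining 5 nonzero classes.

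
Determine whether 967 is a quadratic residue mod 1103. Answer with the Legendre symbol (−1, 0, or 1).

Euler's criterion: (967/1103) ≡ 967^551 (mod 1103).
967^2 ≡ 848 (mod 1103)
967^4 ≡ 1051 (mod 1103)
967^8 ≡ 498 (mod 1103)
967^16 ≡ 932 (mod 1103)
967^32 ≡ 563 (mod 1103)
967^64 ≡ 408 (mod 1103)
967^128 ≡ 1014 (mod 1103)
967^256 ≡ 200 (mod 1103)
967^512 ≡ 292 (mod 1103)
967^551 = 967^(512+32+4+2+1) ≡ 1102 (mod 1103).
Result is 1102 ≡ −1, so (967/1103) = −1.

-1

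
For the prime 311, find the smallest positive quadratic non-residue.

(2/311) = +1, so 2 is a residue.
(3/311) = +1, so 3 is a residue.
(4/311) = +1, so 4 is a residue.
(5/311) = +1, so 5 is a residue.
(6/311) = +1, so 6 is a residue.
(7/311) = +1, so 7 is a residue.
(8/311) = +1, so 8 is a residue.
(9/311) = +1, so 9 is a residue.
(10/311) = +1, so 10 is a residue.
(11/311) = −1, so 11 is the smallest positive non-residue mod 311.

11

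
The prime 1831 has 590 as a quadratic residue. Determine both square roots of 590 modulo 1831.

Since 1831 ≡ 3 (mod 4), a square root of 590 is 590^((1831+1)/4) = 590^458 mod 1831.
Repeated squaring: 590^2≡210, 590^4≡156, 590^8≡533, 590^16≡284, 590^32≡92, 590^64≡1140, 590^128≡1421, 590^256≡1479 (mod 1831).
590^458 = 590^(256+128+64+8+2) ≡ 927 (mod 1831).
Check: 927² = 859329 ≡ 590 (mod 1831). The two roots are 904 and 927.

904, 927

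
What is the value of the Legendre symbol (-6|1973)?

First reduce: -6 ≡ 1967 (mod 1973).
Reciprocity: 1967 ≡ 3 and 1973 ≡ 1 (mod 4), so (1967/1973) = +(1973/1967).
Reduce top mod 1967: now compute (6/1967).
Pull out 2: since 1967 ≡ 7 (mod 8), (2/1967) = +1.
Reciprocity: 3 ≡ 3 and 1967 ≡ 3 (mod 4), so (3/1967) = −(1967/3).
Reduce top mod 3: now compute (2/3).
Pull out 2: since 3 ≡ 3 (mod 8), (2/3) = -1.
Reached (1/3) = 1. Collecting the sign flips along the way, the symbol is +1.

1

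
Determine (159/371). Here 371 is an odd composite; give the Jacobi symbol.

Reciprocity: 159 ≡ 3 and 371 ≡ 3 (mod 4), so (159/371) = −(371/159).
Reduce top mod 159: now compute (53/159).
Reciprocity: 53 ≡ 1 and 159 ≡ 3 (mod 4), so (53/159) = +(159/53).
Reduce top mod 53: now compute (0/53).
Top reduces to 0: gcd > 1, so the symbol is 0.

0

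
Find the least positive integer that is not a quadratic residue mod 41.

(2/41) = +1, so 2 is a residue.
(3/41) = −1, so 3 is the smallest positive non-residue mod 41.

3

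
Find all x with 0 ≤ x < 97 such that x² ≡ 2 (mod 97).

97 ≡ 1 (mod 4), so we find a root by search.
Trying successive values, 14² = 196 ≡ 2 (mod 97). The other root is 97 − 14 = 83.

14, 83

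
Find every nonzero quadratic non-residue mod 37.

2, 5, 6, 8, 13, 14, 15, 17, 18, 19, 20, 22, 23, 24, 29, 31, 32, 35

Square k = 1,…,18 (k and 37−k give the same square):
1²=1, 2²=4, 3²=9, 4²=16, 5²=25, 6²=36, 7²≡12, 8²≡27, 9²≡7, 10²≡26, 11²≡10, 12²≡33, 13²≡21, 14²≡11, 15²≡3, 16²≡34, 17²≡30, 18²≡28 (mod 37).
The residues are {1, 3, 4, 7, 9, 10, 11, 12, 16, 21, 25, 26, 27, 28, 30, 33, 34, 36}; the non-residues are the remaining 18 nonzero classes.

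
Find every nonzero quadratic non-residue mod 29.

Square k = 1,…,14 (k and 29−k give the same square):
1²=1, 2²=4, 3²=9, 4²=16, 5²=25, 6²≡7, 7²≡20, 8²≡6, 9²≡23, 10²≡13, 11²≡5, 12²≡28, 13²≡24, 14²≡22 (mod 29).
The residues are {1, 4, 5, 6, 7, 9, 13, 16, 20, 22, 23, 24, 25, 28}; the non-residues are the remaining 14 nonzero classes.

2, 3, 8, 10, 11, 12, 14, 15, 17, 18, 19, 21, 26, 27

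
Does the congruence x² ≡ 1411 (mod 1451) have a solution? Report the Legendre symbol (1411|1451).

Reciprocity: 1411 ≡ 3 and 1451 ≡ 3 (mod 4), so (1411/1451) = −(1451/1411).
Reduce top mod 1411: now compute (40/1411).
Pull out 2^3: since 1411 ≡ 3 (mod 8), (2/1411) = -1, so (2/1411)^3 = -1.
Reciprocity: 5 ≡ 1 and 1411 ≡ 3 (mod 4), so (5/1411) = +(1411/5).
Reduce top mod 5: now compute (1/5).
Reached (1/5) = 1. Collecting the sign flips along the way, the symbol is +1.

1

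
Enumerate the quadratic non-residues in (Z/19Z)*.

Square k = 1,…,9 (k and 19−k give the same square):
1²=1, 2²=4, 3²=9, 4²=16, 5²≡6, 6²≡17, 7²≡11, 8²≡7, 9²≡5 (mod 19).
The residues are {1, 4, 5, 6, 7, 9, 11, 16, 17}; the non-residues are the remaining 9 nonzero classes.

2 3 8 10 12 13 14 15 18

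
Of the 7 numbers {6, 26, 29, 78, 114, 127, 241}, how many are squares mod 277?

2

(6/277) = -1 → non-residue.
(26/277) = -1 → non-residue.
(29/277) = +1 → QR.
(78/277) = -1 → non-residue.
(114/277) = -1 → non-residue.
(127/277) = -1 → non-residue.
(241/277) = +1 → QR.
Total quadratic residues among the 7: 2.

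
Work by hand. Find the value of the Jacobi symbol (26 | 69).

Pull out 2: since 69 ≡ 5 (mod 8), (2/69) = -1.
Reciprocity: 13 ≡ 1 and 69 ≡ 1 (mod 4), so (13/69) = +(69/13).
Reduce top mod 13: now compute (4/13).
Pull out 2^2: since 13 ≡ 5 (mod 8), (2/13) = -1, so (2/13)^2 = +1.
Reached (1/13) = 1. Collecting the sign flips along the way, the symbol is -1.

-1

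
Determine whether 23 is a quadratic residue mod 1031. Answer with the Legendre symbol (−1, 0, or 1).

1

Reciprocity: 23 ≡ 3 and 1031 ≡ 3 (mod 4), so (23/1031) = −(1031/23).
Reduce top mod 23: now compute (19/23).
Reciprocity: 19 ≡ 3 and 23 ≡ 3 (mod 4), so (19/23) = −(23/19).
Reduce top mod 19: now compute (4/19).
Pull out 2^2: since 19 ≡ 3 (mod 8), (2/19) = -1, so (2/19)^2 = +1.
Reached (1/19) = 1. Collecting the sign flips along the way, the symbol is +1.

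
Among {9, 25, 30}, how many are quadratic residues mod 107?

(9/107) = +1 → QR.
(25/107) = +1 → QR.
(30/107) = +1 → QR.
Total quadratic residues among the 3: 3.

3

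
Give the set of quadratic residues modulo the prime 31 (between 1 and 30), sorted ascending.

1, 2, 4, 5, 7, 8, 9, 10, 14, 16, 18, 19, 20, 25, 28

Square k = 1,…,15 (k and 31−k give the same square):
1²=1, 2²=4, 3²=9, 4²=16, 5²=25, 6²≡5, 7²≡18, 8²≡2, 9²≡19, 10²≡7, 11²≡28, 12²≡20, 13²≡14, 14²≡10, 15²≡8 (mod 31).
So the quadratic residues mod 31 are {1, 2, 4, 5, 7, 8, 9, 10, 14, 16, 18, 19, 20, 25, 28}.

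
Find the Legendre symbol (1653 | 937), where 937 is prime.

First reduce: 1653 ≡ 716 (mod 937).
Pull out 2^2: since 937 ≡ 1 (mod 8), (2/937) = +1, so (2/937)^2 = +1.
Reciprocity: 179 ≡ 3 and 937 ≡ 1 (mod 4), so (179/937) = +(937/179).
Reduce top mod 179: now compute (42/179).
Pull out 2: since 179 ≡ 3 (mod 8), (2/179) = -1.
Reciprocity: 21 ≡ 1 and 179 ≡ 3 (mod 4), so (21/179) = +(179/21).
Reduce top mod 21: now compute (11/21).
Reciprocity: 11 ≡ 3 and 21 ≡ 1 (mod 4), so (11/21) = +(21/11).
Reduce top mod 11: now compute (10/11).
Pull out 2: since 11 ≡ 3 (mod 8), (2/11) = -1.
Reciprocity: 5 ≡ 1 and 11 ≡ 3 (mod 4), so (5/11) = +(11/5).
Reduce top mod 5: now compute (1/5).
Reached (1/5) = 1. Collecting the sign flips along the way, the symbol is +1.

1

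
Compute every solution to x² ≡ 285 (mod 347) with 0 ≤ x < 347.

Since 347 ≡ 3 (mod 4), a square root of 285 is 285^((347+1)/4) = 285^87 mod 347.
Repeated squaring: 285^2≡27, 285^4≡35, 285^8≡184, 285^16≡197, 285^32≡292, 285^64≡249 (mod 347).
285^87 = 285^(64+16+4+2+1) ≡ 85 (mod 347).
Check: 85² = 7225 ≡ 285 (mod 347). The two roots are 85 and 262.

85, 262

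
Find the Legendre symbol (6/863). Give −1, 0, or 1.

1

Euler's criterion: (6/863) ≡ 6^431 (mod 863).
6^2 ≡ 36 (mod 863)
6^4 ≡ 433 (mod 863)
6^8 ≡ 218 (mod 863)
6^16 ≡ 59 (mod 863)
6^32 ≡ 29 (mod 863)
6^64 ≡ 841 (mod 863)
6^128 ≡ 484 (mod 863)
6^256 ≡ 383 (mod 863)
6^431 = 6^(256+128+32+8+4+2+1) ≡ 1 (mod 863).
Result is 1, so (6/863) = 1.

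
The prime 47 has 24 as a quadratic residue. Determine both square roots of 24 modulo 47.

Since 47 ≡ 3 (mod 4), a square root of 24 is 24^((47+1)/4) = 24^12 mod 47.
Repeated squaring: 24^2≡12, 24^4≡3, 24^8≡9 (mod 47).
24^12 = 24^(8+4) ≡ 27 (mod 47).
Check: 27² = 729 ≡ 24 (mod 47). The two roots are 20 and 27.

20, 27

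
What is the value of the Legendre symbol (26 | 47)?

Euler's criterion: (26/47) ≡ 26^23 (mod 47).
26^2 ≡ 18 (mod 47)
26^4 ≡ 42 (mod 47)
26^8 ≡ 25 (mod 47)
26^16 ≡ 14 (mod 47)
26^23 = 26^(16+4+2+1) ≡ 46 (mod 47).
Result is 46 ≡ −1, so (26/47) = −1.

-1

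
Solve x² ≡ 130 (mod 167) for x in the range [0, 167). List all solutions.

Since 167 ≡ 3 (mod 4), a square root of 130 is 130^((167+1)/4) = 130^42 mod 167.
Repeated squaring: 130^2≡33, 130^4≡87, 130^8≡54, 130^16≡77, 130^32≡84 (mod 167).
130^42 = 130^(32+8+2) ≡ 56 (mod 167).
Check: 56² = 3136 ≡ 130 (mod 167). The two roots are 56 and 111.

56, 111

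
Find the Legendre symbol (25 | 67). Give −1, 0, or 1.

1

Euler's criterion: (25/67) ≡ 25^33 (mod 67).
25^2 ≡ 22 (mod 67)
25^4 ≡ 15 (mod 67)
25^8 ≡ 24 (mod 67)
25^16 ≡ 40 (mod 67)
25^32 ≡ 59 (mod 67)
25^33 = 25^(32+1) ≡ 1 (mod 67).
Result is 1, so (25/67) = 1.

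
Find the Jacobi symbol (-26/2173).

1

First reduce: -26 ≡ 2147 (mod 2173).
Reciprocity: 2147 ≡ 3 and 2173 ≡ 1 (mod 4), so (2147/2173) = +(2173/2147).
Reduce top mod 2147: now compute (26/2147).
Pull out 2: since 2147 ≡ 3 (mod 8), (2/2147) = -1.
Reciprocity: 13 ≡ 1 and 2147 ≡ 3 (mod 4), so (13/2147) = +(2147/13).
Reduce top mod 13: now compute (2/13).
Pull out 2: since 13 ≡ 5 (mod 8), (2/13) = -1.
Reached (1/13) = 1. Collecting the sign flips along the way, the symbol is +1.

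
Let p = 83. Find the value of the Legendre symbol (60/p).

-1

Pull out 2^2: since 83 ≡ 3 (mod 8), (2/83) = -1, so (2/83)^2 = +1.
Reciprocity: 15 ≡ 3 and 83 ≡ 3 (mod 4), so (15/83) = −(83/15).
Reduce top mod 15: now compute (8/15).
Pull out 2^3: since 15 ≡ 7 (mod 8), (2/15) = +1, so (2/15)^3 = +1.
Reached (1/15) = 1. Collecting the sign flips along the way, the symbol is -1.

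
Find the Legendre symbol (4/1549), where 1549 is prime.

Pull out 2^2: since 1549 ≡ 5 (mod 8), (2/1549) = -1, so (2/1549)^2 = +1.
Reached (1/1549) = 1. Collecting the sign flips along the way, the symbol is +1.

1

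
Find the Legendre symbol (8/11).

-1

Pull out 2^3: since 11 ≡ 3 (mod 8), (2/11) = -1, so (2/11)^3 = -1.
Reached (1/11) = 1. Collecting the sign flips along the way, the symbol is -1.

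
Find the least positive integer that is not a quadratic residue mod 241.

7

(2/241) = +1, so 2 is a residue.
(3/241) = +1, so 3 is a residue.
(4/241) = +1, so 4 is a residue.
(5/241) = +1, so 5 is a residue.
(6/241) = +1, so 6 is a residue.
(7/241) = −1, so 7 is the smallest positive non-residue mod 241.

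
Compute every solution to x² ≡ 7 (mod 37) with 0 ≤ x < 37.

9, 28

37 ≡ 1 (mod 4), so we find a root by search.
Trying successive values, 9² = 81 ≡ 7 (mod 37). The other root is 37 − 9 = 28.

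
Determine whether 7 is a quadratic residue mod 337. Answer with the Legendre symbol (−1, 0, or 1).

1

Reciprocity: 7 ≡ 3 and 337 ≡ 1 (mod 4), so (7/337) = +(337/7).
Reduce top mod 7: now compute (1/7).
Reached (1/7) = 1. Collecting the sign flips along the way, the symbol is +1.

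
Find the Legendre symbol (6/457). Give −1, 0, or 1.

Euler's criterion: (6/457) ≡ 6^228 (mod 457).
6^2 ≡ 36 (mod 457)
6^4 ≡ 382 (mod 457)
6^8 ≡ 141 (mod 457)
6^16 ≡ 230 (mod 457)
6^32 ≡ 345 (mod 457)
6^64 ≡ 205 (mod 457)
6^128 ≡ 438 (mod 457)
6^228 = 6^(128+64+32+4) ≡ 1 (mod 457).
Result is 1, so (6/457) = 1.

1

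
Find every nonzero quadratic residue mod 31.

1 2 4 5 7 8 9 10 14 16 18 19 20 25 28

Square k = 1,…,15 (k and 31−k give the same square):
1²=1, 2²=4, 3²=9, 4²=16, 5²=25, 6²≡5, 7²≡18, 8²≡2, 9²≡19, 10²≡7, 11²≡28, 12²≡20, 13²≡14, 14²≡10, 15²≡8 (mod 31).
So the quadratic residues mod 31 are {1, 2, 4, 5, 7, 8, 9, 10, 14, 16, 18, 19, 20, 25, 28}.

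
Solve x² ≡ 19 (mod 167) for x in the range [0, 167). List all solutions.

55, 112

Since 167 ≡ 3 (mod 4), a square root of 19 is 19^((167+1)/4) = 19^42 mod 167.
Repeated squaring: 19^2≡27, 19^4≡61, 19^8≡47, 19^16≡38, 19^32≡108 (mod 167).
19^42 = 19^(32+8+2) ≡ 112 (mod 167).
Check: 112² = 12544 ≡ 19 (mod 167). The two roots are 55 and 112.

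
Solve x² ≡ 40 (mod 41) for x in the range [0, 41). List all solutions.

9, 32

41 ≡ 1 (mod 4), so we find a root by search.
Trying successive values, 9² = 81 ≡ 40 (mod 41). The other root is 41 − 9 = 32.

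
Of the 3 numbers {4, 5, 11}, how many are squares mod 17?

1

(4/17) = +1 → QR.
(5/17) = -1 → non-residue.
(11/17) = -1 → non-residue.
Total quadratic residues among the 3: 1.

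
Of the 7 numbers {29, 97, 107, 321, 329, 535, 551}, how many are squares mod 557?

(29/557) = +1 → QR.
(97/557) = +1 → QR.
(107/557) = -1 → non-residue.
(321/557) = +1 → QR.
(329/557) = -1 → non-residue.
(535/557) = +1 → QR.
(551/557) = +1 → QR.
Total quadratic residues among the 7: 5.

5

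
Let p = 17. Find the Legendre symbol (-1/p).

1

First reduce: -1 ≡ 16 (mod 17).
Pull out 2^4: since 17 ≡ 1 (mod 8), (2/17) = +1, so (2/17)^4 = +1.
Reached (1/17) = 1. Collecting the sign flips along the way, the symbol is +1.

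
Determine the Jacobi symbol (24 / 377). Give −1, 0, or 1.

Pull out 2^3: since 377 ≡ 1 (mod 8), (2/377) = +1, so (2/377)^3 = +1.
Reciprocity: 3 ≡ 3 and 377 ≡ 1 (mod 4), so (3/377) = +(377/3).
Reduce top mod 3: now compute (2/3).
Pull out 2: since 3 ≡ 3 (mod 8), (2/3) = -1.
Reached (1/3) = 1. Collecting the sign flips along the way, the symbol is -1.

-1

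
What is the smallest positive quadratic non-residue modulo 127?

(2/127) = +1, so 2 is a residue.
(3/127) = −1, so 3 is the smallest positive non-residue mod 127.

3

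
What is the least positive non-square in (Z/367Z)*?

(2/367) = +1, so 2 is a residue.
(3/367) = −1, so 3 is the smallest positive non-residue mod 367.

3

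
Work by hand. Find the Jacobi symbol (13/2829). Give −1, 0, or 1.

-1

Reciprocity: 13 ≡ 1 and 2829 ≡ 1 (mod 4), so (13/2829) = +(2829/13).
Reduce top mod 13: now compute (8/13).
Pull out 2^3: since 13 ≡ 5 (mod 8), (2/13) = -1, so (2/13)^3 = -1.
Reached (1/13) = 1. Collecting the sign flips along the way, the symbol is -1.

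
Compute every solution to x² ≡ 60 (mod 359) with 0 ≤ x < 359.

142, 217

Since 359 ≡ 3 (mod 4), a square root of 60 is 60^((359+1)/4) = 60^90 mod 359.
Repeated squaring: 60^2≡10, 60^4≡100, 60^8≡307, 60^16≡191, 60^32≡222, 60^64≡101 (mod 359).
60^90 = 60^(64+16+8+2) ≡ 217 (mod 359).
Check: 217² = 47089 ≡ 60 (mod 359). The two roots are 142 and 217.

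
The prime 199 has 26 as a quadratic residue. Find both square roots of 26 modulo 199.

Since 199 ≡ 3 (mod 4), a square root of 26 is 26^((199+1)/4) = 26^50 mod 199.
Repeated squaring: 26^2≡79, 26^4≡72, 26^8≡10, 26^16≡100, 26^32≡50 (mod 199).
26^50 = 26^(32+16+2) ≡ 184 (mod 199).
Check: 184² = 33856 ≡ 26 (mod 199). The two roots are 15 and 184.

15, 184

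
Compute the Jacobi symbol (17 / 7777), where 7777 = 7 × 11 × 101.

1

Reciprocity: 17 ≡ 1 and 7777 ≡ 1 (mod 4), so (17/7777) = +(7777/17).
Reduce top mod 17: now compute (8/17).
Pull out 2^3: since 17 ≡ 1 (mod 8), (2/17) = +1, so (2/17)^3 = +1.
Reached (1/17) = 1. Collecting the sign flips along the way, the symbol is +1.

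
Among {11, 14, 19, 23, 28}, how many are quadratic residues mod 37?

2

(11/37) = +1 → QR.
(14/37) = -1 → non-residue.
(19/37) = -1 → non-residue.
(23/37) = -1 → non-residue.
(28/37) = +1 → QR.
Total quadratic residues among the 5: 2.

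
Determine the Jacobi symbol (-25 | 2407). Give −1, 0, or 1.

First reduce: -25 ≡ 2382 (mod 2407).
Pull out 2: since 2407 ≡ 7 (mod 8), (2/2407) = +1.
Reciprocity: 1191 ≡ 3 and 2407 ≡ 3 (mod 4), so (1191/2407) = −(2407/1191).
Reduce top mod 1191: now compute (25/1191).
Reciprocity: 25 ≡ 1 and 1191 ≡ 3 (mod 4), so (25/1191) = +(1191/25).
Reduce top mod 25: now compute (16/25).
Pull out 2^4: since 25 ≡ 1 (mod 8), (2/25) = +1, so (2/25)^4 = +1.
Reached (1/25) = 1. Collecting the sign flips along the way, the symbol is -1.

-1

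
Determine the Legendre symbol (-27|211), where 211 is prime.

Euler's criterion: (-27/211) ≡ 184^105 (mod 211).
184^2 ≡ 96 (mod 211)
184^4 ≡ 143 (mod 211)
184^8 ≡ 193 (mod 211)
184^16 ≡ 113 (mod 211)
184^32 ≡ 109 (mod 211)
184^64 ≡ 65 (mod 211)
184^105 = 184^(64+32+8+1) ≡ 1 (mod 211).
Result is 1, so (-27/211) = 1.

1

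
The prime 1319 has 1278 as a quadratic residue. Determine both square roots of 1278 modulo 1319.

Since 1319 ≡ 3 (mod 4), a square root of 1278 is 1278^((1319+1)/4) = 1278^330 mod 1319.
Repeated squaring: 1278^2≡362, 1278^4≡463, 1278^8≡691, 1278^16≡3, 1278^32≡9, 1278^64≡81, 1278^128≡1285, 1278^256≡1156 (mod 1319).
1278^330 = 1278^(256+64+8+2) ≡ 808 (mod 1319).
Check: 808² = 652864 ≡ 1278 (mod 1319). The two roots are 511 and 808.

511, 808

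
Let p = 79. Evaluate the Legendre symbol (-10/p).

Euler's criterion: (-10/79) ≡ 69^39 (mod 79).
69^2 ≡ 21 (mod 79)
69^4 ≡ 46 (mod 79)
69^8 ≡ 62 (mod 79)
69^16 ≡ 52 (mod 79)
69^32 ≡ 18 (mod 79)
69^39 = 69^(32+4+2+1) ≡ 78 (mod 79).
Result is 78 ≡ −1, so (-10/79) = −1.

-1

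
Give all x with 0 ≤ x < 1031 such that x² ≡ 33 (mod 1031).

Since 1031 ≡ 3 (mod 4), a square root of 33 is 33^((1031+1)/4) = 33^258 mod 1031.
Repeated squaring: 33^2≡58, 33^4≡271, 33^8≡240, 33^16≡895, 33^32≡969, 33^64≡751, 33^128≡44, 33^256≡905 (mod 1031).
33^258 = 33^(256+2) ≡ 940 (mod 1031).
Check: 940² = 883600 ≡ 33 (mod 1031). The two roots are 91 and 940.

91, 940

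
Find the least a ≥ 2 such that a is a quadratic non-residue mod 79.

3

(2/79) = +1, so 2 is a residue.
(3/79) = −1, so 3 is the smallest positive non-residue mod 79.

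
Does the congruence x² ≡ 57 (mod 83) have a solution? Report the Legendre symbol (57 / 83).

Euler's criterion: (57/83) ≡ 57^41 (mod 83).
57^2 ≡ 12 (mod 83)
57^4 ≡ 61 (mod 83)
57^8 ≡ 69 (mod 83)
57^16 ≡ 30 (mod 83)
57^32 ≡ 70 (mod 83)
57^41 = 57^(32+8+1) ≡ 82 (mod 83).
Result is 82 ≡ −1, so (57/83) = −1.

-1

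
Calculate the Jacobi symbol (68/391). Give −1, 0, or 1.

Pull out 2^2: since 391 ≡ 7 (mod 8), (2/391) = +1, so (2/391)^2 = +1.
Reciprocity: 17 ≡ 1 and 391 ≡ 3 (mod 4), so (17/391) = +(391/17).
Reduce top mod 17: now compute (0/17).
Top reduces to 0: gcd > 1, so the symbol is 0.

0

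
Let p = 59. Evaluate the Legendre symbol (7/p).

1

Reciprocity: 7 ≡ 3 and 59 ≡ 3 (mod 4), so (7/59) = −(59/7).
Reduce top mod 7: now compute (3/7).
Reciprocity: 3 ≡ 3 and 7 ≡ 3 (mod 4), so (3/7) = −(7/3).
Reduce top mod 3: now compute (1/3).
Reached (1/3) = 1. Collecting the sign flips along the way, the symbol is +1.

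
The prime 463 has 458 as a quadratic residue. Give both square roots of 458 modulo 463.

Since 463 ≡ 3 (mod 4), a square root of 458 is 458^((463+1)/4) = 458^116 mod 463.
Repeated squaring: 458^2≡25, 458^4≡162, 458^8≡316, 458^16≡311, 458^32≡417, 458^64≡264 (mod 463).
458^116 = 458^(64+32+16+4) ≡ 213 (mod 463).
Check: 213² = 45369 ≡ 458 (mod 463). The two roots are 213 and 250.

213, 250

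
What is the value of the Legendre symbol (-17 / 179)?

-1

Euler's criterion: (-17/179) ≡ 162^89 (mod 179).
162^2 ≡ 110 (mod 179)
162^4 ≡ 107 (mod 179)
162^8 ≡ 172 (mod 179)
162^16 ≡ 49 (mod 179)
162^32 ≡ 74 (mod 179)
162^64 ≡ 106 (mod 179)
162^89 = 162^(64+16+8+1) ≡ 178 (mod 179).
Result is 178 ≡ −1, so (-17/179) = −1.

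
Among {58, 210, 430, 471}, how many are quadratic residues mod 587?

2

(58/587) = -1 → non-residue.
(210/587) = +1 → QR.
(430/587) = +1 → QR.
(471/587) = -1 → non-residue.
Total quadratic residues among the 4: 2.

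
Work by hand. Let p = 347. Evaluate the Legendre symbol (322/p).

Pull out 2: since 347 ≡ 3 (mod 8), (2/347) = -1.
Reciprocity: 161 ≡ 1 and 347 ≡ 3 (mod 4), so (161/347) = +(347/161).
Reduce top mod 161: now compute (25/161).
Reciprocity: 25 ≡ 1 and 161 ≡ 1 (mod 4), so (25/161) = +(161/25).
Reduce top mod 25: now compute (11/25).
Reciprocity: 11 ≡ 3 and 25 ≡ 1 (mod 4), so (11/25) = +(25/11).
Reduce top mod 11: now compute (3/11).
Reciprocity: 3 ≡ 3 and 11 ≡ 3 (mod 4), so (3/11) = −(11/3).
Reduce top mod 3: now compute (2/3).
Pull out 2: since 3 ≡ 3 (mod 8), (2/3) = -1.
Reached (1/3) = 1. Collecting the sign flips along the way, the symbol is -1.

-1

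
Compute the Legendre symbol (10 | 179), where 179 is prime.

-1

Euler's criterion: (10/179) ≡ 10^89 (mod 179).
10^2 ≡ 100 (mod 179)
10^4 ≡ 155 (mod 179)
10^8 ≡ 39 (mod 179)
10^16 ≡ 89 (mod 179)
10^32 ≡ 45 (mod 179)
10^64 ≡ 56 (mod 179)
10^89 = 10^(64+16+8+1) ≡ 178 (mod 179).
Result is 178 ≡ −1, so (10/179) = −1.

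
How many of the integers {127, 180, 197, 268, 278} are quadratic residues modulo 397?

3

(127/397) = +1 → QR.
(180/397) = -1 → non-residue.
(197/397) = -1 → non-residue.
(268/397) = +1 → QR.
(278/397) = +1 → QR.
Total quadratic residues among the 5: 3.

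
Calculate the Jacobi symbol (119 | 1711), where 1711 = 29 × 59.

-1

Reciprocity: 119 ≡ 3 and 1711 ≡ 3 (mod 4), so (119/1711) = −(1711/119).
Reduce top mod 119: now compute (45/119).
Reciprocity: 45 ≡ 1 and 119 ≡ 3 (mod 4), so (45/119) = +(119/45).
Reduce top mod 45: now compute (29/45).
Reciprocity: 29 ≡ 1 and 45 ≡ 1 (mod 4), so (29/45) = +(45/29).
Reduce top mod 29: now compute (16/29).
Pull out 2^4: since 29 ≡ 5 (mod 8), (2/29) = -1, so (2/29)^4 = +1.
Reached (1/29) = 1. Collecting the sign flips along the way, the symbol is -1.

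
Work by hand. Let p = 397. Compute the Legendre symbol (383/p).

Reciprocity: 383 ≡ 3 and 397 ≡ 1 (mod 4), so (383/397) = +(397/383).
Reduce top mod 383: now compute (14/383).
Pull out 2: since 383 ≡ 7 (mod 8), (2/383) = +1.
Reciprocity: 7 ≡ 3 and 383 ≡ 3 (mod 4), so (7/383) = −(383/7).
Reduce top mod 7: now compute (5/7).
Reciprocity: 5 ≡ 1 and 7 ≡ 3 (mod 4), so (5/7) = +(7/5).
Reduce top mod 5: now compute (2/5).
Pull out 2: since 5 ≡ 5 (mod 8), (2/5) = -1.
Reached (1/5) = 1. Collecting the sign flips along the way, the symbol is +1.

1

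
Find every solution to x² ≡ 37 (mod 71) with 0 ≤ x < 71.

Since 71 ≡ 3 (mod 4), a square root of 37 is 37^((71+1)/4) = 37^18 mod 71.
Repeated squaring: 37^2≡20, 37^4≡45, 37^8≡37, 37^16≡20 (mod 71).
37^18 = 37^(16+2) ≡ 45 (mod 71).
Check: 45² = 2025 ≡ 37 (mod 71). The two roots are 26 and 45.

26, 45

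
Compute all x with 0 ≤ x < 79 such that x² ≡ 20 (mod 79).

39, 40

Since 79 ≡ 3 (mod 4), a square root of 20 is 20^((79+1)/4) = 20^20 mod 79.
Repeated squaring: 20^2≡5, 20^4≡25, 20^8≡72, 20^16≡49 (mod 79).
20^20 = 20^(16+4) ≡ 40 (mod 79).
Check: 40² = 1600 ≡ 20 (mod 79). The two roots are 39 and 40.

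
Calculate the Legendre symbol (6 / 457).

1

Pull out 2: since 457 ≡ 1 (mod 8), (2/457) = +1.
Reciprocity: 3 ≡ 3 and 457 ≡ 1 (mod 4), so (3/457) = +(457/3).
Reduce top mod 3: now compute (1/3).
Reached (1/3) = 1. Collecting the sign flips along the way, the symbol is +1.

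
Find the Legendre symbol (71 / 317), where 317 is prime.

Reciprocity: 71 ≡ 3 and 317 ≡ 1 (mod 4), so (71/317) = +(317/71).
Reduce top mod 71: now compute (33/71).
Reciprocity: 33 ≡ 1 and 71 ≡ 3 (mod 4), so (33/71) = +(71/33).
Reduce top mod 33: now compute (5/33).
Reciprocity: 5 ≡ 1 and 33 ≡ 1 (mod 4), so (5/33) = +(33/5).
Reduce top mod 5: now compute (3/5).
Reciprocity: 3 ≡ 3 and 5 ≡ 1 (mod 4), so (3/5) = +(5/3).
Reduce top mod 3: now compute (2/3).
Pull out 2: since 3 ≡ 3 (mod 8), (2/3) = -1.
Reached (1/3) = 1. Collecting the sign flips along the way, the symbol is -1.

-1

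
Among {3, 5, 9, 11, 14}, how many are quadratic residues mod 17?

1

(3/17) = -1 → non-residue.
(5/17) = -1 → non-residue.
(9/17) = +1 → QR.
(11/17) = -1 → non-residue.
(14/17) = -1 → non-residue.
Total quadratic residues among the 5: 1.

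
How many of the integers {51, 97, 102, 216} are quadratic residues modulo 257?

0

(51/257) = -1 → non-residue.
(97/257) = -1 → non-residue.
(102/257) = -1 → non-residue.
(216/257) = -1 → non-residue.
Total quadratic residues among the 4: 0.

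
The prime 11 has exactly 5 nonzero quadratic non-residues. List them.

Square k = 1,…,5 (k and 11−k give the same square):
1²=1, 2²=4, 3²=9, 4²≡5, 5²≡3 (mod 11).
The residues are {1, 3, 4, 5, 9}; the non-residues are the remaining 5 nonzero classes.

2,6,7,8,10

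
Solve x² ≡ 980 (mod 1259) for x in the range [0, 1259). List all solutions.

265, 994

Since 1259 ≡ 3 (mod 4), a square root of 980 is 980^((1259+1)/4) = 980^315 mod 1259.
Repeated squaring: 980^2≡1042, 980^4≡506, 980^8≡459, 980^16≡428, 980^32≡629, 980^64≡315, 980^128≡1023, 980^256≡300 (mod 1259).
980^315 = 980^(256+32+16+8+2+1) ≡ 265 (mod 1259).
Check: 265² = 70225 ≡ 980 (mod 1259). The two roots are 265 and 994.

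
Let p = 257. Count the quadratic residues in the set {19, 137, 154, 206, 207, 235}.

(19/257) = -1 → non-residue.
(137/257) = +1 → QR.
(154/257) = -1 → non-residue.
(206/257) = -1 → non-residue.
(207/257) = +1 → QR.
(235/257) = +1 → QR.
Total quadratic residues among the 6: 3.

3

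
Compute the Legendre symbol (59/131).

1

Reciprocity: 59 ≡ 3 and 131 ≡ 3 (mod 4), so (59/131) = −(131/59).
Reduce top mod 59: now compute (13/59).
Reciprocity: 13 ≡ 1 and 59 ≡ 3 (mod 4), so (13/59) = +(59/13).
Reduce top mod 13: now compute (7/13).
Reciprocity: 7 ≡ 3 and 13 ≡ 1 (mod 4), so (7/13) = +(13/7).
Reduce top mod 7: now compute (6/7).
Pull out 2: since 7 ≡ 7 (mod 8), (2/7) = +1.
Reciprocity: 3 ≡ 3 and 7 ≡ 3 (mod 4), so (3/7) = −(7/3).
Reduce top mod 3: now compute (1/3).
Reached (1/3) = 1. Collecting the sign flips along the way, the symbol is +1.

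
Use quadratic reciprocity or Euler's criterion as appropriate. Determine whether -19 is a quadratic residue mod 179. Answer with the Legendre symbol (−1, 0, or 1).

First reduce: -19 ≡ 160 (mod 179).
Pull out 2^5: since 179 ≡ 3 (mod 8), (2/179) = -1, so (2/179)^5 = -1.
Reciprocity: 5 ≡ 1 and 179 ≡ 3 (mod 4), so (5/179) = +(179/5).
Reduce top mod 5: now compute (4/5).
Pull out 2^2: since 5 ≡ 5 (mod 8), (2/5) = -1, so (2/5)^2 = +1.
Reached (1/5) = 1. Collecting the sign flips along the way, the symbol is -1.

-1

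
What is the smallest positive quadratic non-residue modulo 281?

(2/281) = +1, so 2 is a residue.
(3/281) = −1, so 3 is the smallest positive non-residue mod 281.

3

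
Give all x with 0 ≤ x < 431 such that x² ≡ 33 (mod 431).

Since 431 ≡ 3 (mod 4), a square root of 33 is 33^((431+1)/4) = 33^108 mod 431.
Repeated squaring: 33^2≡227, 33^4≡240, 33^8≡277, 33^16≡11, 33^32≡121, 33^64≡418 (mod 431).
33^108 = 33^(64+32+8+4) ≡ 59 (mod 431).
Check: 59² = 3481 ≡ 33 (mod 431). The two roots are 59 and 372.

59, 372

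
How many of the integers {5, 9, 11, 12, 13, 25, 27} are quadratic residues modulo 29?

4

(5/29) = +1 → QR.
(9/29) = +1 → QR.
(11/29) = -1 → non-residue.
(12/29) = -1 → non-residue.
(13/29) = +1 → QR.
(25/29) = +1 → QR.
(27/29) = -1 → non-residue.
Total quadratic residues among the 7: 4.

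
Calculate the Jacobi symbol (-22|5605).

1

First reduce: -22 ≡ 5583 (mod 5605).
Reciprocity: 5583 ≡ 3 and 5605 ≡ 1 (mod 4), so (5583/5605) = +(5605/5583).
Reduce top mod 5583: now compute (22/5583).
Pull out 2: since 5583 ≡ 7 (mod 8), (2/5583) = +1.
Reciprocity: 11 ≡ 3 and 5583 ≡ 3 (mod 4), so (11/5583) = −(5583/11).
Reduce top mod 11: now compute (6/11).
Pull out 2: since 11 ≡ 3 (mod 8), (2/11) = -1.
Reciprocity: 3 ≡ 3 and 11 ≡ 3 (mod 4), so (3/11) = −(11/3).
Reduce top mod 3: now compute (2/3).
Pull out 2: since 3 ≡ 3 (mod 8), (2/3) = -1.
Reached (1/3) = 1. Collecting the sign flips along the way, the symbol is +1.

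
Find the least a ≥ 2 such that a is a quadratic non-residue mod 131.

2

(2/131) = −1, so 2 is the smallest positive non-residue mod 131.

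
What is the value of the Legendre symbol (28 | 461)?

-1

Pull out 2^2: since 461 ≡ 5 (mod 8), (2/461) = -1, so (2/461)^2 = +1.
Reciprocity: 7 ≡ 3 and 461 ≡ 1 (mod 4), so (7/461) = +(461/7).
Reduce top mod 7: now compute (6/7).
Pull out 2: since 7 ≡ 7 (mod 8), (2/7) = +1.
Reciprocity: 3 ≡ 3 and 7 ≡ 3 (mod 4), so (3/7) = −(7/3).
Reduce top mod 3: now compute (1/3).
Reached (1/3) = 1. Collecting the sign flips along the way, the symbol is -1.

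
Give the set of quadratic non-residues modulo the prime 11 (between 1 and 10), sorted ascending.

2, 6, 7, 8, 10

Square k = 1,…,5 (k and 11−k give the same square):
1²=1, 2²=4, 3²=9, 4²≡5, 5²≡3 (mod 11).
The residues are {1, 3, 4, 5, 9}; the non-residues are the remaining 5 nonzero classes.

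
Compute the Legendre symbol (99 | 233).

Reciprocity: 99 ≡ 3 and 233 ≡ 1 (mod 4), so (99/233) = +(233/99).
Reduce top mod 99: now compute (35/99).
Reciprocity: 35 ≡ 3 and 99 ≡ 3 (mod 4), so (35/99) = −(99/35).
Reduce top mod 35: now compute (29/35).
Reciprocity: 29 ≡ 1 and 35 ≡ 3 (mod 4), so (29/35) = +(35/29).
Reduce top mod 29: now compute (6/29).
Pull out 2: since 29 ≡ 5 (mod 8), (2/29) = -1.
Reciprocity: 3 ≡ 3 and 29 ≡ 1 (mod 4), so (3/29) = +(29/3).
Reduce top mod 3: now compute (2/3).
Pull out 2: since 3 ≡ 3 (mod 8), (2/3) = -1.
Reached (1/3) = 1. Collecting the sign flips along the way, the symbol is -1.

-1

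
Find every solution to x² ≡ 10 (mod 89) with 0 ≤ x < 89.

30, 59

89 ≡ 1 (mod 4), so we find a root by search.
Trying successive values, 30² = 900 ≡ 10 (mod 89). The other root is 89 − 30 = 59.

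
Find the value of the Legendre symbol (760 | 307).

First reduce: 760 ≡ 146 (mod 307).
Pull out 2: since 307 ≡ 3 (mod 8), (2/307) = -1.
Reciprocity: 73 ≡ 1 and 307 ≡ 3 (mod 4), so (73/307) = +(307/73).
Reduce top mod 73: now compute (15/73).
Reciprocity: 15 ≡ 3 and 73 ≡ 1 (mod 4), so (15/73) = +(73/15).
Reduce top mod 15: now compute (13/15).
Reciprocity: 13 ≡ 1 and 15 ≡ 3 (mod 4), so (13/15) = +(15/13).
Reduce top mod 13: now compute (2/13).
Pull out 2: since 13 ≡ 5 (mod 8), (2/13) = -1.
Reached (1/13) = 1. Collecting the sign flips along the way, the symbol is +1.

1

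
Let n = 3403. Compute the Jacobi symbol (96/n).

Pull out 2^5: since 3403 ≡ 3 (mod 8), (2/3403) = -1, so (2/3403)^5 = -1.
Reciprocity: 3 ≡ 3 and 3403 ≡ 3 (mod 4), so (3/3403) = −(3403/3).
Reduce top mod 3: now compute (1/3).
Reached (1/3) = 1. Collecting the sign flips along the way, the symbol is +1.

1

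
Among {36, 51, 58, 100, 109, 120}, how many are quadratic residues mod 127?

(36/127) = +1 → QR.
(51/127) = -1 → non-residue.
(58/127) = -1 → non-residue.
(100/127) = +1 → QR.
(109/127) = -1 → non-residue.
(120/127) = +1 → QR.
Total quadratic residues among the 6: 3.

3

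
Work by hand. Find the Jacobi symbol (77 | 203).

Reciprocity: 77 ≡ 1 and 203 ≡ 3 (mod 4), so (77/203) = +(203/77).
Reduce top mod 77: now compute (49/77).
Reciprocity: 49 ≡ 1 and 77 ≡ 1 (mod 4), so (49/77) = +(77/49).
Reduce top mod 49: now compute (28/49).
Pull out 2^2: since 49 ≡ 1 (mod 8), (2/49) = +1, so (2/49)^2 = +1.
Reciprocity: 7 ≡ 3 and 49 ≡ 1 (mod 4), so (7/49) = +(49/7).
Reduce top mod 7: now compute (0/7).
Top reduces to 0: gcd > 1, so the symbol is 0.

0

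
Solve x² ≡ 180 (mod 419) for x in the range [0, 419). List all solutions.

173, 246

Since 419 ≡ 3 (mod 4), a square root of 180 is 180^((419+1)/4) = 180^105 mod 419.
Repeated squaring: 180^2≡137, 180^4≡333, 180^8≡273, 180^16≡366, 180^32≡295, 180^64≡292 (mod 419).
180^105 = 180^(64+32+8+1) ≡ 173 (mod 419).
Check: 173² = 29929 ≡ 180 (mod 419). The two roots are 173 and 246.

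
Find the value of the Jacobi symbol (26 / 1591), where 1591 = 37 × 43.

-1

Pull out 2: since 1591 ≡ 7 (mod 8), (2/1591) = +1.
Reciprocity: 13 ≡ 1 and 1591 ≡ 3 (mod 4), so (13/1591) = +(1591/13).
Reduce top mod 13: now compute (5/13).
Reciprocity: 5 ≡ 1 and 13 ≡ 1 (mod 4), so (5/13) = +(13/5).
Reduce top mod 5: now compute (3/5).
Reciprocity: 3 ≡ 3 and 5 ≡ 1 (mod 4), so (3/5) = +(5/3).
Reduce top mod 3: now compute (2/3).
Pull out 2: since 3 ≡ 3 (mod 8), (2/3) = -1.
Reached (1/3) = 1. Collecting the sign flips along the way, the symbol is -1.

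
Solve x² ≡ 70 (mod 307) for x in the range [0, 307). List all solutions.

Since 307 ≡ 3 (mod 4), a square root of 70 is 70^((307+1)/4) = 70^77 mod 307.
Repeated squaring: 70^2≡295, 70^4≡144, 70^8≡167, 70^16≡259, 70^32≡155, 70^64≡79 (mod 307).
70^77 = 70^(64+8+4+1) ≡ 101 (mod 307).
Check: 101² = 10201 ≡ 70 (mod 307). The two roots are 101 and 206.

101, 206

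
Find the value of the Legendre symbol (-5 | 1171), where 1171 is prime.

-1

Euler's criterion: (-5/1171) ≡ 1166^585 (mod 1171).
1166^2 ≡ 25 (mod 1171)
1166^4 ≡ 625 (mod 1171)
1166^8 ≡ 682 (mod 1171)
1166^16 ≡ 237 (mod 1171)
1166^32 ≡ 1132 (mod 1171)
1166^64 ≡ 350 (mod 1171)
1166^128 ≡ 716 (mod 1171)
1166^256 ≡ 929 (mod 1171)
1166^512 ≡ 14 (mod 1171)
1166^585 = 1166^(512+64+8+1) ≡ 1170 (mod 1171).
Result is 1170 ≡ −1, so (-5/1171) = −1.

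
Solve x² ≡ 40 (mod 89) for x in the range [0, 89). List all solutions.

89 ≡ 1 (mod 4), so we find a root by search.
Trying successive values, 29² = 841 ≡ 40 (mod 89). The other root is 89 − 29 = 60.

29, 60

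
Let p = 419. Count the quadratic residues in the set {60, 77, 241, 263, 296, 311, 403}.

(60/419) = +1 → QR.
(77/419) = -1 → non-residue.
(241/419) = -1 → non-residue.
(263/419) = -1 → non-residue.
(296/419) = -1 → non-residue.
(311/419) = -1 → non-residue.
(403/419) = -1 → non-residue.
Total quadratic residues among the 7: 1.

1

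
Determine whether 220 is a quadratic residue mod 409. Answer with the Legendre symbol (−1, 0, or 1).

Euler's criterion: (220/409) ≡ 220^204 (mod 409).
220^2 ≡ 138 (mod 409)
220^4 ≡ 230 (mod 409)
220^8 ≡ 139 (mod 409)
220^16 ≡ 98 (mod 409)
220^32 ≡ 197 (mod 409)
220^64 ≡ 363 (mod 409)
220^128 ≡ 71 (mod 409)
220^204 = 220^(128+64+8+4) ≡ 408 (mod 409).
Result is 408 ≡ −1, so (220/409) = −1.

-1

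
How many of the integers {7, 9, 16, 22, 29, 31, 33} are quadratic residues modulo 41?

4

(7/41) = -1 → non-residue.
(9/41) = +1 → QR.
(16/41) = +1 → QR.
(22/41) = -1 → non-residue.
(29/41) = -1 → non-residue.
(31/41) = +1 → QR.
(33/41) = +1 → QR.
Total quadratic residues among the 7: 4.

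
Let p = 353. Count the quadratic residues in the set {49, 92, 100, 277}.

4

(49/353) = +1 → QR.
(92/353) = +1 → QR.
(100/353) = +1 → QR.
(277/353) = +1 → QR.
Total quadratic residues among the 4: 4.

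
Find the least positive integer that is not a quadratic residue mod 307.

(2/307) = −1, so 2 is the smallest positive non-residue mod 307.

2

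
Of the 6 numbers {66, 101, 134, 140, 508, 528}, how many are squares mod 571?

3

(66/571) = +1 → QR.
(101/571) = -1 → non-residue.
(134/571) = +1 → QR.
(140/571) = -1 → non-residue.
(508/571) = +1 → QR.
(528/571) = -1 → non-residue.
Total quadratic residues among the 6: 3.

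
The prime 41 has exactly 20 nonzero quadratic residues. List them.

1, 2, 4, 5, 8, 9, 10, 16, 18, 20, 21, 23, 25, 31, 32, 33, 36, 37, 39, 40

Square k = 1,…,20 (k and 41−k give the same square):
1²=1, 2²=4, 3²=9, 4²=16, 5²=25, 6²=36, 7²≡8, 8²≡23, 9²≡40, 10²≡18, 11²≡39, 12²≡21, 13²≡5, 14²≡32, 15²≡20, 16²≡10, 17²≡2, 18²≡37, 19²≡33, 20²≡31 (mod 41).
So the quadratic residues mod 41 are {1, 2, 4, 5, 8, 9, 10, 16, 18, 20, 21, 23, 25, 31, 32, 33, 36, 37, 39, 40}.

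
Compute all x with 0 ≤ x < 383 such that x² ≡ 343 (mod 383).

Since 383 ≡ 3 (mod 4), a square root of 343 is 343^((383+1)/4) = 343^96 mod 383.
Repeated squaring: 343^2≡68, 343^4≡28, 343^8≡18, 343^16≡324, 343^32≡34, 343^64≡7 (mod 383).
343^96 = 343^(64+32) ≡ 238 (mod 383).
Check: 238² = 56644 ≡ 343 (mod 383). The two roots are 145 and 238.

145, 238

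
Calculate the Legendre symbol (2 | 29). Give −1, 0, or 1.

-1

Euler's criterion: (2/29) ≡ 2^14 (mod 29).
2^2 ≡ 4 (mod 29)
2^4 ≡ 16 (mod 29)
2^8 ≡ 24 (mod 29)
2^14 = 2^(8+4+2) ≡ 28 (mod 29).
Result is 28 ≡ −1, so (2/29) = −1.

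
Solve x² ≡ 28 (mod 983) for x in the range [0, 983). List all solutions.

163, 820

Since 983 ≡ 3 (mod 4), a square root of 28 is 28^((983+1)/4) = 28^246 mod 983.
Repeated squaring: 28^2≡784, 28^4≡281, 28^8≡321, 28^16≡809, 28^32≡786, 28^64≡472, 28^128≡626 (mod 983).
28^246 = 28^(128+64+32+16+4+2) ≡ 163 (mod 983).
Check: 163² = 26569 ≡ 28 (mod 983). The two roots are 163 and 820.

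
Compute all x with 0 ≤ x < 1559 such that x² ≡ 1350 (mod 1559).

368, 1191

Since 1559 ≡ 3 (mod 4), a square root of 1350 is 1350^((1559+1)/4) = 1350^390 mod 1559.
Repeated squaring: 1350^2≡29, 1350^4≡841, 1350^8≡1054, 1350^16≡908, 1350^32≡1312, 1350^64≡208, 1350^128≡1171, 1350^256≡880 (mod 1559).
1350^390 = 1350^(256+128+4+2) ≡ 1191 (mod 1559).
Check: 1191² = 1418481 ≡ 1350 (mod 1559). The two roots are 368 and 1191.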